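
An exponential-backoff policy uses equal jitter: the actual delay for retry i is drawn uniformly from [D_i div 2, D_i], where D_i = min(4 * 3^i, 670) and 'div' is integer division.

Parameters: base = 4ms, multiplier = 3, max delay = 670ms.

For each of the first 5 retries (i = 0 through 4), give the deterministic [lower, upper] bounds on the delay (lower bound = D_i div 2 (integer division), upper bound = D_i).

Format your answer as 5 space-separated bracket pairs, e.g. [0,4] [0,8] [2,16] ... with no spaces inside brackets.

Computing bounds per retry:
  i=0: D_i=min(4*3^0,670)=4, bounds=[2,4]
  i=1: D_i=min(4*3^1,670)=12, bounds=[6,12]
  i=2: D_i=min(4*3^2,670)=36, bounds=[18,36]
  i=3: D_i=min(4*3^3,670)=108, bounds=[54,108]
  i=4: D_i=min(4*3^4,670)=324, bounds=[162,324]

Answer: [2,4] [6,12] [18,36] [54,108] [162,324]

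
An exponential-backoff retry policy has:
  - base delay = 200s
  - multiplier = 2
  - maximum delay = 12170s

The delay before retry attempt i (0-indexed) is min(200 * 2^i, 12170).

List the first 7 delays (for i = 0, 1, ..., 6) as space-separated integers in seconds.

Computing each delay:
  i=0: min(200*2^0, 12170) = 200
  i=1: min(200*2^1, 12170) = 400
  i=2: min(200*2^2, 12170) = 800
  i=3: min(200*2^3, 12170) = 1600
  i=4: min(200*2^4, 12170) = 3200
  i=5: min(200*2^5, 12170) = 6400
  i=6: min(200*2^6, 12170) = 12170

Answer: 200 400 800 1600 3200 6400 12170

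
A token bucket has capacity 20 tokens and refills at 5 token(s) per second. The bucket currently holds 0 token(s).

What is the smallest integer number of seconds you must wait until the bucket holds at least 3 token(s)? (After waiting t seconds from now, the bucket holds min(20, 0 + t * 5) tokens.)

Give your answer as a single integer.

Answer: 1

Derivation:
Need 0 + t * 5 >= 3, so t >= 3/5.
Smallest integer t = ceil(3/5) = 1.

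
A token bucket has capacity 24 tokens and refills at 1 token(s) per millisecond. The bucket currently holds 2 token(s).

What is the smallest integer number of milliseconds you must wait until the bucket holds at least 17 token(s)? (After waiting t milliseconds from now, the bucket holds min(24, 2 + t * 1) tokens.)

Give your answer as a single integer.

Answer: 15

Derivation:
Need 2 + t * 1 >= 17, so t >= 15/1.
Smallest integer t = ceil(15/1) = 15.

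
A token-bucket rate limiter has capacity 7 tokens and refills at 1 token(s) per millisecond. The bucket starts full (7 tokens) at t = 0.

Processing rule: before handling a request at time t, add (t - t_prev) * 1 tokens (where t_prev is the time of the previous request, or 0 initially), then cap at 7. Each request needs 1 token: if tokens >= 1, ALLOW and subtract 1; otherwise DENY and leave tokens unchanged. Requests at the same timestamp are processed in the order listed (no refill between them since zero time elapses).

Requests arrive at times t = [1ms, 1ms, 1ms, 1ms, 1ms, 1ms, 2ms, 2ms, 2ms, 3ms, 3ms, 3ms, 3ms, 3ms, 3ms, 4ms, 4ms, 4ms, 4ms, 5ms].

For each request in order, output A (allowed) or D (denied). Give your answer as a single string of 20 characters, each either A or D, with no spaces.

Simulating step by step:
  req#1 t=1ms: ALLOW
  req#2 t=1ms: ALLOW
  req#3 t=1ms: ALLOW
  req#4 t=1ms: ALLOW
  req#5 t=1ms: ALLOW
  req#6 t=1ms: ALLOW
  req#7 t=2ms: ALLOW
  req#8 t=2ms: ALLOW
  req#9 t=2ms: DENY
  req#10 t=3ms: ALLOW
  req#11 t=3ms: DENY
  req#12 t=3ms: DENY
  req#13 t=3ms: DENY
  req#14 t=3ms: DENY
  req#15 t=3ms: DENY
  req#16 t=4ms: ALLOW
  req#17 t=4ms: DENY
  req#18 t=4ms: DENY
  req#19 t=4ms: DENY
  req#20 t=5ms: ALLOW

Answer: AAAAAAAADADDDDDADDDA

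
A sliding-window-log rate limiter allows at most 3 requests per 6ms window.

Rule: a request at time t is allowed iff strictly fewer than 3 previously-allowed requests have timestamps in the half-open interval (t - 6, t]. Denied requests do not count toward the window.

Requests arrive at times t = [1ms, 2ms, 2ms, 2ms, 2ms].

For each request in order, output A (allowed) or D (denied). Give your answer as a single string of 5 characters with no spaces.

Tracking allowed requests in the window:
  req#1 t=1ms: ALLOW
  req#2 t=2ms: ALLOW
  req#3 t=2ms: ALLOW
  req#4 t=2ms: DENY
  req#5 t=2ms: DENY

Answer: AAADD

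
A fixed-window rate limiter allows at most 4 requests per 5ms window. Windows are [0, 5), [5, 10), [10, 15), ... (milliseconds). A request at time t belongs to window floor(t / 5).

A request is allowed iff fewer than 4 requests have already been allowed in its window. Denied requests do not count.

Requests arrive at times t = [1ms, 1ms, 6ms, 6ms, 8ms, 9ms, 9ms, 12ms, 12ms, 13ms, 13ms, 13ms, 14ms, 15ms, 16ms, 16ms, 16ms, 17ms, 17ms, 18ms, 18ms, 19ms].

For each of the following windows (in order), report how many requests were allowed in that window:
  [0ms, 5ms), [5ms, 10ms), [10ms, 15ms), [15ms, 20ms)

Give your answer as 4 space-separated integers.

Answer: 2 4 4 4

Derivation:
Processing requests:
  req#1 t=1ms (window 0): ALLOW
  req#2 t=1ms (window 0): ALLOW
  req#3 t=6ms (window 1): ALLOW
  req#4 t=6ms (window 1): ALLOW
  req#5 t=8ms (window 1): ALLOW
  req#6 t=9ms (window 1): ALLOW
  req#7 t=9ms (window 1): DENY
  req#8 t=12ms (window 2): ALLOW
  req#9 t=12ms (window 2): ALLOW
  req#10 t=13ms (window 2): ALLOW
  req#11 t=13ms (window 2): ALLOW
  req#12 t=13ms (window 2): DENY
  req#13 t=14ms (window 2): DENY
  req#14 t=15ms (window 3): ALLOW
  req#15 t=16ms (window 3): ALLOW
  req#16 t=16ms (window 3): ALLOW
  req#17 t=16ms (window 3): ALLOW
  req#18 t=17ms (window 3): DENY
  req#19 t=17ms (window 3): DENY
  req#20 t=18ms (window 3): DENY
  req#21 t=18ms (window 3): DENY
  req#22 t=19ms (window 3): DENY

Allowed counts by window: 2 4 4 4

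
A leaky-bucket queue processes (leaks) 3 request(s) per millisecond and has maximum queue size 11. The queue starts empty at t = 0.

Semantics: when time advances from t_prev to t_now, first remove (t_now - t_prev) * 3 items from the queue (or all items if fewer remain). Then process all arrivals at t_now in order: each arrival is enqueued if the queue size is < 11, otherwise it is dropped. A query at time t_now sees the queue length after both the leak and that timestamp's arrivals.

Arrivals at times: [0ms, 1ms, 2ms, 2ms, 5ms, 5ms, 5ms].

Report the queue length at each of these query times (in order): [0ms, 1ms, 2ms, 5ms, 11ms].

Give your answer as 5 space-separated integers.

Queue lengths at query times:
  query t=0ms: backlog = 1
  query t=1ms: backlog = 1
  query t=2ms: backlog = 2
  query t=5ms: backlog = 3
  query t=11ms: backlog = 0

Answer: 1 1 2 3 0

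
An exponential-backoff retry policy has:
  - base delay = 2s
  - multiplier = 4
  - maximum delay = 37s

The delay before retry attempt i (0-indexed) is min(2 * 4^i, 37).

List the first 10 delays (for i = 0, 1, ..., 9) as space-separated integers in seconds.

Computing each delay:
  i=0: min(2*4^0, 37) = 2
  i=1: min(2*4^1, 37) = 8
  i=2: min(2*4^2, 37) = 32
  i=3: min(2*4^3, 37) = 37
  i=4: min(2*4^4, 37) = 37
  i=5: min(2*4^5, 37) = 37
  i=6: min(2*4^6, 37) = 37
  i=7: min(2*4^7, 37) = 37
  i=8: min(2*4^8, 37) = 37
  i=9: min(2*4^9, 37) = 37

Answer: 2 8 32 37 37 37 37 37 37 37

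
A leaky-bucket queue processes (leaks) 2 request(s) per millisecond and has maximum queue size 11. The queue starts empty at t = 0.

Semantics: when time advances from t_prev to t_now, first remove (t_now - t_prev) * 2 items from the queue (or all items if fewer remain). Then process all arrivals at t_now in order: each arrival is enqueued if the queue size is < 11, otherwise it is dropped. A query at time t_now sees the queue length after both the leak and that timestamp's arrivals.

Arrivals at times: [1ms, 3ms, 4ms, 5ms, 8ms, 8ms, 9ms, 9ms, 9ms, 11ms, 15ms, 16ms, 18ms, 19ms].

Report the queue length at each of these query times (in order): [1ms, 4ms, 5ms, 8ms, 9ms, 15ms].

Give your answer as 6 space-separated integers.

Queue lengths at query times:
  query t=1ms: backlog = 1
  query t=4ms: backlog = 1
  query t=5ms: backlog = 1
  query t=8ms: backlog = 2
  query t=9ms: backlog = 3
  query t=15ms: backlog = 1

Answer: 1 1 1 2 3 1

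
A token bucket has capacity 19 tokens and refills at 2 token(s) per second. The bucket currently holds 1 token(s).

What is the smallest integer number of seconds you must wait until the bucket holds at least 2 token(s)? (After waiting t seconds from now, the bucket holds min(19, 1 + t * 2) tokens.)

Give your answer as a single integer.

Need 1 + t * 2 >= 2, so t >= 1/2.
Smallest integer t = ceil(1/2) = 1.

Answer: 1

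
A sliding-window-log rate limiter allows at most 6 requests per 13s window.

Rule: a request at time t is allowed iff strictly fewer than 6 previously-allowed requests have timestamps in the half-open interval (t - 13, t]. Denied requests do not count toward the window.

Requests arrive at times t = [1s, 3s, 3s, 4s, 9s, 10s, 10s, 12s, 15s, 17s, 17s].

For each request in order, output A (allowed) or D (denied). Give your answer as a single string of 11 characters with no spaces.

Answer: AAAAAADDAAA

Derivation:
Tracking allowed requests in the window:
  req#1 t=1s: ALLOW
  req#2 t=3s: ALLOW
  req#3 t=3s: ALLOW
  req#4 t=4s: ALLOW
  req#5 t=9s: ALLOW
  req#6 t=10s: ALLOW
  req#7 t=10s: DENY
  req#8 t=12s: DENY
  req#9 t=15s: ALLOW
  req#10 t=17s: ALLOW
  req#11 t=17s: ALLOW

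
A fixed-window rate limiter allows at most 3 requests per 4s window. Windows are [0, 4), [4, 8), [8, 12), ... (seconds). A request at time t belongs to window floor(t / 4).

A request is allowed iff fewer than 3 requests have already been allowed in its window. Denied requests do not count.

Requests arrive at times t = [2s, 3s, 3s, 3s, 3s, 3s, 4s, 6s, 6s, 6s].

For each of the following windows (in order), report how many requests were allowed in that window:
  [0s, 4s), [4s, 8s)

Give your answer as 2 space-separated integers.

Answer: 3 3

Derivation:
Processing requests:
  req#1 t=2s (window 0): ALLOW
  req#2 t=3s (window 0): ALLOW
  req#3 t=3s (window 0): ALLOW
  req#4 t=3s (window 0): DENY
  req#5 t=3s (window 0): DENY
  req#6 t=3s (window 0): DENY
  req#7 t=4s (window 1): ALLOW
  req#8 t=6s (window 1): ALLOW
  req#9 t=6s (window 1): ALLOW
  req#10 t=6s (window 1): DENY

Allowed counts by window: 3 3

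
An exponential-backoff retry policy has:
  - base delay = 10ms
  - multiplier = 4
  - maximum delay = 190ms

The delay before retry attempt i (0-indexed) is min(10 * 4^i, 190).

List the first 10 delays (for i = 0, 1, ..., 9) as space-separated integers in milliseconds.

Answer: 10 40 160 190 190 190 190 190 190 190

Derivation:
Computing each delay:
  i=0: min(10*4^0, 190) = 10
  i=1: min(10*4^1, 190) = 40
  i=2: min(10*4^2, 190) = 160
  i=3: min(10*4^3, 190) = 190
  i=4: min(10*4^4, 190) = 190
  i=5: min(10*4^5, 190) = 190
  i=6: min(10*4^6, 190) = 190
  i=7: min(10*4^7, 190) = 190
  i=8: min(10*4^8, 190) = 190
  i=9: min(10*4^9, 190) = 190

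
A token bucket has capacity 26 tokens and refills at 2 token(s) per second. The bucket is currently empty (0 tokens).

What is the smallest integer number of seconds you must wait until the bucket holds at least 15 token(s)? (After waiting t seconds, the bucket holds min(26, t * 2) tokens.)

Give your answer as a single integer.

Need t * 2 >= 15, so t >= 15/2.
Smallest integer t = ceil(15/2) = 8.

Answer: 8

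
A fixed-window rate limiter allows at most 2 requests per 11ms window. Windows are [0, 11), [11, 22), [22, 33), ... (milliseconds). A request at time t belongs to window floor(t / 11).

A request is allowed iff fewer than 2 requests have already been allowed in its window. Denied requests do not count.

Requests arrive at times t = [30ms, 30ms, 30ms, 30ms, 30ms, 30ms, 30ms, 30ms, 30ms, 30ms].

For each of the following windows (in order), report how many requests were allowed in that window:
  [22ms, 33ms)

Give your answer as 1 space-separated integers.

Answer: 2

Derivation:
Processing requests:
  req#1 t=30ms (window 2): ALLOW
  req#2 t=30ms (window 2): ALLOW
  req#3 t=30ms (window 2): DENY
  req#4 t=30ms (window 2): DENY
  req#5 t=30ms (window 2): DENY
  req#6 t=30ms (window 2): DENY
  req#7 t=30ms (window 2): DENY
  req#8 t=30ms (window 2): DENY
  req#9 t=30ms (window 2): DENY
  req#10 t=30ms (window 2): DENY

Allowed counts by window: 2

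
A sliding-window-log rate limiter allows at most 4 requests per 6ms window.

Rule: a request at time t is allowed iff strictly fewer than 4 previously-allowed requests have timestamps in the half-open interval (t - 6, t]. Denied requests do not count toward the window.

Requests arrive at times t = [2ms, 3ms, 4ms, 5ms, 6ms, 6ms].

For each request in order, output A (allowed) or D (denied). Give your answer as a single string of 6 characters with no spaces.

Answer: AAAADD

Derivation:
Tracking allowed requests in the window:
  req#1 t=2ms: ALLOW
  req#2 t=3ms: ALLOW
  req#3 t=4ms: ALLOW
  req#4 t=5ms: ALLOW
  req#5 t=6ms: DENY
  req#6 t=6ms: DENY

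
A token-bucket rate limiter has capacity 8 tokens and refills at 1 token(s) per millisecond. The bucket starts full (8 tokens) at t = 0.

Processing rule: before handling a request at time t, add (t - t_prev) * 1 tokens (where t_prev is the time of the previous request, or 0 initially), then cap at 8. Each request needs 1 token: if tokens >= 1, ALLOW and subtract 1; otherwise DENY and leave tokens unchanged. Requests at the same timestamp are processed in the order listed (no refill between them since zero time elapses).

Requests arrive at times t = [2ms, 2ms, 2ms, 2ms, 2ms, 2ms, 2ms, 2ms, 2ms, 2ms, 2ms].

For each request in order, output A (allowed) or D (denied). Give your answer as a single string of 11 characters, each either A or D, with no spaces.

Simulating step by step:
  req#1 t=2ms: ALLOW
  req#2 t=2ms: ALLOW
  req#3 t=2ms: ALLOW
  req#4 t=2ms: ALLOW
  req#5 t=2ms: ALLOW
  req#6 t=2ms: ALLOW
  req#7 t=2ms: ALLOW
  req#8 t=2ms: ALLOW
  req#9 t=2ms: DENY
  req#10 t=2ms: DENY
  req#11 t=2ms: DENY

Answer: AAAAAAAADDD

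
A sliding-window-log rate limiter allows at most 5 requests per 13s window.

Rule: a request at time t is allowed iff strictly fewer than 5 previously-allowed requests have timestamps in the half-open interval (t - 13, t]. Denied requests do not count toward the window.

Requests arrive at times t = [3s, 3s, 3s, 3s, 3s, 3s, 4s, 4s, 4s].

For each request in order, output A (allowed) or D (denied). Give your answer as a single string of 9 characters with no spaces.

Tracking allowed requests in the window:
  req#1 t=3s: ALLOW
  req#2 t=3s: ALLOW
  req#3 t=3s: ALLOW
  req#4 t=3s: ALLOW
  req#5 t=3s: ALLOW
  req#6 t=3s: DENY
  req#7 t=4s: DENY
  req#8 t=4s: DENY
  req#9 t=4s: DENY

Answer: AAAAADDDD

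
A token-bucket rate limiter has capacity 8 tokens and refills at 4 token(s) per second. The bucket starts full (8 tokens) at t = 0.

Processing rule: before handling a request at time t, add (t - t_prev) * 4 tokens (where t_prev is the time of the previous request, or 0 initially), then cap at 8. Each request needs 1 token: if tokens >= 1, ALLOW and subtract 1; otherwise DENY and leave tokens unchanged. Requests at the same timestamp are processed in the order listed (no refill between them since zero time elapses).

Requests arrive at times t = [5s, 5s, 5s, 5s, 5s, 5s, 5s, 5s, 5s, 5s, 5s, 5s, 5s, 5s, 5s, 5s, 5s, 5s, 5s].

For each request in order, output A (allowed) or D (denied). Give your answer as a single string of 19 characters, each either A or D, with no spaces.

Answer: AAAAAAAADDDDDDDDDDD

Derivation:
Simulating step by step:
  req#1 t=5s: ALLOW
  req#2 t=5s: ALLOW
  req#3 t=5s: ALLOW
  req#4 t=5s: ALLOW
  req#5 t=5s: ALLOW
  req#6 t=5s: ALLOW
  req#7 t=5s: ALLOW
  req#8 t=5s: ALLOW
  req#9 t=5s: DENY
  req#10 t=5s: DENY
  req#11 t=5s: DENY
  req#12 t=5s: DENY
  req#13 t=5s: DENY
  req#14 t=5s: DENY
  req#15 t=5s: DENY
  req#16 t=5s: DENY
  req#17 t=5s: DENY
  req#18 t=5s: DENY
  req#19 t=5s: DENY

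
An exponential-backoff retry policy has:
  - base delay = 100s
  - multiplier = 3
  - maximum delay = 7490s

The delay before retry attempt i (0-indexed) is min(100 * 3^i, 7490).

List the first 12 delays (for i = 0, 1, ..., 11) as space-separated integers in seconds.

Computing each delay:
  i=0: min(100*3^0, 7490) = 100
  i=1: min(100*3^1, 7490) = 300
  i=2: min(100*3^2, 7490) = 900
  i=3: min(100*3^3, 7490) = 2700
  i=4: min(100*3^4, 7490) = 7490
  i=5: min(100*3^5, 7490) = 7490
  i=6: min(100*3^6, 7490) = 7490
  i=7: min(100*3^7, 7490) = 7490
  i=8: min(100*3^8, 7490) = 7490
  i=9: min(100*3^9, 7490) = 7490
  i=10: min(100*3^10, 7490) = 7490
  i=11: min(100*3^11, 7490) = 7490

Answer: 100 300 900 2700 7490 7490 7490 7490 7490 7490 7490 7490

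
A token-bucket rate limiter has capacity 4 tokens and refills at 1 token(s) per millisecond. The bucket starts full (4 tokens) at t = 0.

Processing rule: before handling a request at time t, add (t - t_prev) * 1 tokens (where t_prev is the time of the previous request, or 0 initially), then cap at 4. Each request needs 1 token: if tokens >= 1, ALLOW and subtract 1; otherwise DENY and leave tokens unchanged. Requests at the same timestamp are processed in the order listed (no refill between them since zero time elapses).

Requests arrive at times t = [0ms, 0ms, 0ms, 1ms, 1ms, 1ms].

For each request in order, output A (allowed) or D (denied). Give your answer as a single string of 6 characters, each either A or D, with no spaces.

Simulating step by step:
  req#1 t=0ms: ALLOW
  req#2 t=0ms: ALLOW
  req#3 t=0ms: ALLOW
  req#4 t=1ms: ALLOW
  req#5 t=1ms: ALLOW
  req#6 t=1ms: DENY

Answer: AAAAAD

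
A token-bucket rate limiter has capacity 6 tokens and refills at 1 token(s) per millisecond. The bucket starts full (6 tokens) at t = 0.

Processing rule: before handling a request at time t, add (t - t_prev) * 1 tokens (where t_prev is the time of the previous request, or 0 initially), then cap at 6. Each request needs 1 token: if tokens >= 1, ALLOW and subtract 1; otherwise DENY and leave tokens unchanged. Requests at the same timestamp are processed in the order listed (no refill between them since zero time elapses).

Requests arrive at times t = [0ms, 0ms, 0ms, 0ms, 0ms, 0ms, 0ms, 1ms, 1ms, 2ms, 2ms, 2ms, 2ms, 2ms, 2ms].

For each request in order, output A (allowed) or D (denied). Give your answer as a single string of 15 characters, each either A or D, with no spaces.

Answer: AAAAAADADADDDDD

Derivation:
Simulating step by step:
  req#1 t=0ms: ALLOW
  req#2 t=0ms: ALLOW
  req#3 t=0ms: ALLOW
  req#4 t=0ms: ALLOW
  req#5 t=0ms: ALLOW
  req#6 t=0ms: ALLOW
  req#7 t=0ms: DENY
  req#8 t=1ms: ALLOW
  req#9 t=1ms: DENY
  req#10 t=2ms: ALLOW
  req#11 t=2ms: DENY
  req#12 t=2ms: DENY
  req#13 t=2ms: DENY
  req#14 t=2ms: DENY
  req#15 t=2ms: DENY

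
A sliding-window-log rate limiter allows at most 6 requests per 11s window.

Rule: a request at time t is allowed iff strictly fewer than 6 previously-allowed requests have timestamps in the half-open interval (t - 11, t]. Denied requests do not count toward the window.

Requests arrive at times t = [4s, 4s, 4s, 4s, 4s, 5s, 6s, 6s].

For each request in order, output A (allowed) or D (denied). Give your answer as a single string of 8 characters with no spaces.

Answer: AAAAAADD

Derivation:
Tracking allowed requests in the window:
  req#1 t=4s: ALLOW
  req#2 t=4s: ALLOW
  req#3 t=4s: ALLOW
  req#4 t=4s: ALLOW
  req#5 t=4s: ALLOW
  req#6 t=5s: ALLOW
  req#7 t=6s: DENY
  req#8 t=6s: DENY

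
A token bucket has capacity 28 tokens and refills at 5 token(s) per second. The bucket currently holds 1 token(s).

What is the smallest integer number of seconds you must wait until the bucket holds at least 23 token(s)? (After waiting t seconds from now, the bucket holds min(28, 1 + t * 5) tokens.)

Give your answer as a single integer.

Answer: 5

Derivation:
Need 1 + t * 5 >= 23, so t >= 22/5.
Smallest integer t = ceil(22/5) = 5.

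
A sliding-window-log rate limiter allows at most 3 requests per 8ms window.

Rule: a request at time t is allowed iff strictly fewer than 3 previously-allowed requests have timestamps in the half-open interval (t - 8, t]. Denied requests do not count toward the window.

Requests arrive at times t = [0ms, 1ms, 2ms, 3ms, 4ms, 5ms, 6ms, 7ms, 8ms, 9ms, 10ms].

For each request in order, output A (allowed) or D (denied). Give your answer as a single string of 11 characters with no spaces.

Tracking allowed requests in the window:
  req#1 t=0ms: ALLOW
  req#2 t=1ms: ALLOW
  req#3 t=2ms: ALLOW
  req#4 t=3ms: DENY
  req#5 t=4ms: DENY
  req#6 t=5ms: DENY
  req#7 t=6ms: DENY
  req#8 t=7ms: DENY
  req#9 t=8ms: ALLOW
  req#10 t=9ms: ALLOW
  req#11 t=10ms: ALLOW

Answer: AAADDDDDAAA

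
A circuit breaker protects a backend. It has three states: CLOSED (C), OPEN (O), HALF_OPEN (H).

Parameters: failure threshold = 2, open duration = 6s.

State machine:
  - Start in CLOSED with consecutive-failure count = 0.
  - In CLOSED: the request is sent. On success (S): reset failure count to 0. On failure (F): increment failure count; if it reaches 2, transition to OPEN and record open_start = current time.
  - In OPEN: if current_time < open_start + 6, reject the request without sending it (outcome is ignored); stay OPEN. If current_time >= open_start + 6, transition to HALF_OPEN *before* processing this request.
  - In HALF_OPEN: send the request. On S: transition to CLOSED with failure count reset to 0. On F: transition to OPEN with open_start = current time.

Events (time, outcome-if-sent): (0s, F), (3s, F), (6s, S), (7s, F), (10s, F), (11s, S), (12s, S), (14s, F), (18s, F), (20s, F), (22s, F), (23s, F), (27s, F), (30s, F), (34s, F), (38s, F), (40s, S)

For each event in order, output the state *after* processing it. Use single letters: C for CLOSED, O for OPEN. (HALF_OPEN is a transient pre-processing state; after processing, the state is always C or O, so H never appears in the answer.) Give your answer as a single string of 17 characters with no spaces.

Answer: COOOOOOOOOOOOOOOC

Derivation:
State after each event:
  event#1 t=0s outcome=F: state=CLOSED
  event#2 t=3s outcome=F: state=OPEN
  event#3 t=6s outcome=S: state=OPEN
  event#4 t=7s outcome=F: state=OPEN
  event#5 t=10s outcome=F: state=OPEN
  event#6 t=11s outcome=S: state=OPEN
  event#7 t=12s outcome=S: state=OPEN
  event#8 t=14s outcome=F: state=OPEN
  event#9 t=18s outcome=F: state=OPEN
  event#10 t=20s outcome=F: state=OPEN
  event#11 t=22s outcome=F: state=OPEN
  event#12 t=23s outcome=F: state=OPEN
  event#13 t=27s outcome=F: state=OPEN
  event#14 t=30s outcome=F: state=OPEN
  event#15 t=34s outcome=F: state=OPEN
  event#16 t=38s outcome=F: state=OPEN
  event#17 t=40s outcome=S: state=CLOSED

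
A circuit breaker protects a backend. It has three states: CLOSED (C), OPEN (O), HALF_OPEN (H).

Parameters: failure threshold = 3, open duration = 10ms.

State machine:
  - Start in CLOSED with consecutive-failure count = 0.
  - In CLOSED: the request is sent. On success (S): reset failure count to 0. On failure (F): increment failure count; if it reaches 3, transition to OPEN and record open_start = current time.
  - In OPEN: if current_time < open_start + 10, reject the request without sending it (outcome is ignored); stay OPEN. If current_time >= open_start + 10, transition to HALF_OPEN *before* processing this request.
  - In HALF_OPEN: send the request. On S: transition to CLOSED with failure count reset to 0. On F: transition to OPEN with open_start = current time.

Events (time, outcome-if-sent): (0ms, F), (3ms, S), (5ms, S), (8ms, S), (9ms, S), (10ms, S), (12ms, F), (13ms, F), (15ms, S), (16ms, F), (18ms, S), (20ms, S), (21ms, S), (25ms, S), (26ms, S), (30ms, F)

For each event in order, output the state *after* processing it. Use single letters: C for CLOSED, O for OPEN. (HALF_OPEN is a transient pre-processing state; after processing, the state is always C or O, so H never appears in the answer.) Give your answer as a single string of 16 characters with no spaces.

Answer: CCCCCCCCCCCCCCCC

Derivation:
State after each event:
  event#1 t=0ms outcome=F: state=CLOSED
  event#2 t=3ms outcome=S: state=CLOSED
  event#3 t=5ms outcome=S: state=CLOSED
  event#4 t=8ms outcome=S: state=CLOSED
  event#5 t=9ms outcome=S: state=CLOSED
  event#6 t=10ms outcome=S: state=CLOSED
  event#7 t=12ms outcome=F: state=CLOSED
  event#8 t=13ms outcome=F: state=CLOSED
  event#9 t=15ms outcome=S: state=CLOSED
  event#10 t=16ms outcome=F: state=CLOSED
  event#11 t=18ms outcome=S: state=CLOSED
  event#12 t=20ms outcome=S: state=CLOSED
  event#13 t=21ms outcome=S: state=CLOSED
  event#14 t=25ms outcome=S: state=CLOSED
  event#15 t=26ms outcome=S: state=CLOSED
  event#16 t=30ms outcome=F: state=CLOSED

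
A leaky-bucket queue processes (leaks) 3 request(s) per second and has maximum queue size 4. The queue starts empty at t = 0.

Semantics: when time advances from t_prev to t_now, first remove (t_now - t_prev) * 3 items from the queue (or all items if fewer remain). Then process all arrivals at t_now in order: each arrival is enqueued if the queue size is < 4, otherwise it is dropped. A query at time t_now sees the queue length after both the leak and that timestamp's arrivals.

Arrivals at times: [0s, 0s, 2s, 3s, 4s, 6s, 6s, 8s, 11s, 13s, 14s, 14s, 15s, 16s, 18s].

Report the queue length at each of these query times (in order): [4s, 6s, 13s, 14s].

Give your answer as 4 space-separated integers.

Answer: 1 2 1 2

Derivation:
Queue lengths at query times:
  query t=4s: backlog = 1
  query t=6s: backlog = 2
  query t=13s: backlog = 1
  query t=14s: backlog = 2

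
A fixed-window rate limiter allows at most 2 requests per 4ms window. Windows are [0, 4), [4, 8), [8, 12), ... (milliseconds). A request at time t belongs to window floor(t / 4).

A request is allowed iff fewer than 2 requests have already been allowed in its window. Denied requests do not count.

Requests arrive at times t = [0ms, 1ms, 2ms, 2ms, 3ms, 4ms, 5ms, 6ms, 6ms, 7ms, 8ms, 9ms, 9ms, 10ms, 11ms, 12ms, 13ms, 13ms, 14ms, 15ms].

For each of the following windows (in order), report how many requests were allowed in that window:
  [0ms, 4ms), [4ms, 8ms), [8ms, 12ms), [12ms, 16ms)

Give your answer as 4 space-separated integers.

Answer: 2 2 2 2

Derivation:
Processing requests:
  req#1 t=0ms (window 0): ALLOW
  req#2 t=1ms (window 0): ALLOW
  req#3 t=2ms (window 0): DENY
  req#4 t=2ms (window 0): DENY
  req#5 t=3ms (window 0): DENY
  req#6 t=4ms (window 1): ALLOW
  req#7 t=5ms (window 1): ALLOW
  req#8 t=6ms (window 1): DENY
  req#9 t=6ms (window 1): DENY
  req#10 t=7ms (window 1): DENY
  req#11 t=8ms (window 2): ALLOW
  req#12 t=9ms (window 2): ALLOW
  req#13 t=9ms (window 2): DENY
  req#14 t=10ms (window 2): DENY
  req#15 t=11ms (window 2): DENY
  req#16 t=12ms (window 3): ALLOW
  req#17 t=13ms (window 3): ALLOW
  req#18 t=13ms (window 3): DENY
  req#19 t=14ms (window 3): DENY
  req#20 t=15ms (window 3): DENY

Allowed counts by window: 2 2 2 2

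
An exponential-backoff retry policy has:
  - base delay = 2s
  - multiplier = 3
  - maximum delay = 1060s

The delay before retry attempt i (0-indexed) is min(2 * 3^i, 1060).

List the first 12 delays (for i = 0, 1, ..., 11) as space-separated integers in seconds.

Computing each delay:
  i=0: min(2*3^0, 1060) = 2
  i=1: min(2*3^1, 1060) = 6
  i=2: min(2*3^2, 1060) = 18
  i=3: min(2*3^3, 1060) = 54
  i=4: min(2*3^4, 1060) = 162
  i=5: min(2*3^5, 1060) = 486
  i=6: min(2*3^6, 1060) = 1060
  i=7: min(2*3^7, 1060) = 1060
  i=8: min(2*3^8, 1060) = 1060
  i=9: min(2*3^9, 1060) = 1060
  i=10: min(2*3^10, 1060) = 1060
  i=11: min(2*3^11, 1060) = 1060

Answer: 2 6 18 54 162 486 1060 1060 1060 1060 1060 1060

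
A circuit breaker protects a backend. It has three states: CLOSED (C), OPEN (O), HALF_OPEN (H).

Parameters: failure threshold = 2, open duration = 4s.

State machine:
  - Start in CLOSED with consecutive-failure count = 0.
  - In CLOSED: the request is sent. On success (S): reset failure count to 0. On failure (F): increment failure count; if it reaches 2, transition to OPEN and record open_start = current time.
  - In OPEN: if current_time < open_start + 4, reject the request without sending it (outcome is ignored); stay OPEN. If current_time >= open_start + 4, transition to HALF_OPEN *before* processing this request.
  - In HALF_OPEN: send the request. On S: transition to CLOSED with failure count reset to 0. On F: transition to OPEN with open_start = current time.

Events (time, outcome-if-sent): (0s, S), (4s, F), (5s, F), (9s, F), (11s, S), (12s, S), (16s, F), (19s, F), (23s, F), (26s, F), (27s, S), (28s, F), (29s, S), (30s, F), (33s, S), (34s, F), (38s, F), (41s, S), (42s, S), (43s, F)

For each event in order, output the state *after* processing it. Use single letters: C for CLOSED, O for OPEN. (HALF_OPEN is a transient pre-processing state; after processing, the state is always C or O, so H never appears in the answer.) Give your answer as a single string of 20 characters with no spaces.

State after each event:
  event#1 t=0s outcome=S: state=CLOSED
  event#2 t=4s outcome=F: state=CLOSED
  event#3 t=5s outcome=F: state=OPEN
  event#4 t=9s outcome=F: state=OPEN
  event#5 t=11s outcome=S: state=OPEN
  event#6 t=12s outcome=S: state=OPEN
  event#7 t=16s outcome=F: state=OPEN
  event#8 t=19s outcome=F: state=OPEN
  event#9 t=23s outcome=F: state=OPEN
  event#10 t=26s outcome=F: state=OPEN
  event#11 t=27s outcome=S: state=CLOSED
  event#12 t=28s outcome=F: state=CLOSED
  event#13 t=29s outcome=S: state=CLOSED
  event#14 t=30s outcome=F: state=CLOSED
  event#15 t=33s outcome=S: state=CLOSED
  event#16 t=34s outcome=F: state=CLOSED
  event#17 t=38s outcome=F: state=OPEN
  event#18 t=41s outcome=S: state=OPEN
  event#19 t=42s outcome=S: state=CLOSED
  event#20 t=43s outcome=F: state=CLOSED

Answer: CCOOOOOOOOCCCCCCOOCC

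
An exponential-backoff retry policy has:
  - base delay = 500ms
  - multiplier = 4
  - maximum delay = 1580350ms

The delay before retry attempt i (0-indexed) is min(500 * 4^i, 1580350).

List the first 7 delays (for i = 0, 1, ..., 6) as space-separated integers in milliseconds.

Answer: 500 2000 8000 32000 128000 512000 1580350

Derivation:
Computing each delay:
  i=0: min(500*4^0, 1580350) = 500
  i=1: min(500*4^1, 1580350) = 2000
  i=2: min(500*4^2, 1580350) = 8000
  i=3: min(500*4^3, 1580350) = 32000
  i=4: min(500*4^4, 1580350) = 128000
  i=5: min(500*4^5, 1580350) = 512000
  i=6: min(500*4^6, 1580350) = 1580350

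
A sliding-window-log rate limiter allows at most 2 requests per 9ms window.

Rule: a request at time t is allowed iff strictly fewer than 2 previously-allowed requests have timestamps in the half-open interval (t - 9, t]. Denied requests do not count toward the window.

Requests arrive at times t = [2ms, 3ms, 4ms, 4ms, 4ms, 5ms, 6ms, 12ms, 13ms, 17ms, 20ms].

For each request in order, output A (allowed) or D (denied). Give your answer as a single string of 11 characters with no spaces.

Tracking allowed requests in the window:
  req#1 t=2ms: ALLOW
  req#2 t=3ms: ALLOW
  req#3 t=4ms: DENY
  req#4 t=4ms: DENY
  req#5 t=4ms: DENY
  req#6 t=5ms: DENY
  req#7 t=6ms: DENY
  req#8 t=12ms: ALLOW
  req#9 t=13ms: ALLOW
  req#10 t=17ms: DENY
  req#11 t=20ms: DENY

Answer: AADDDDDAADD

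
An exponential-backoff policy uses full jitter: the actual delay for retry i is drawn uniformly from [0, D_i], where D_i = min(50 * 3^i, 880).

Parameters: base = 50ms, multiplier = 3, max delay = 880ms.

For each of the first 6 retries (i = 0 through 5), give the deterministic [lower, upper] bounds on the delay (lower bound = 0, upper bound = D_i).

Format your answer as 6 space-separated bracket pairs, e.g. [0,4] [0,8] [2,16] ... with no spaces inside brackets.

Answer: [0,50] [0,150] [0,450] [0,880] [0,880] [0,880]

Derivation:
Computing bounds per retry:
  i=0: D_i=min(50*3^0,880)=50, bounds=[0,50]
  i=1: D_i=min(50*3^1,880)=150, bounds=[0,150]
  i=2: D_i=min(50*3^2,880)=450, bounds=[0,450]
  i=3: D_i=min(50*3^3,880)=880, bounds=[0,880]
  i=4: D_i=min(50*3^4,880)=880, bounds=[0,880]
  i=5: D_i=min(50*3^5,880)=880, bounds=[0,880]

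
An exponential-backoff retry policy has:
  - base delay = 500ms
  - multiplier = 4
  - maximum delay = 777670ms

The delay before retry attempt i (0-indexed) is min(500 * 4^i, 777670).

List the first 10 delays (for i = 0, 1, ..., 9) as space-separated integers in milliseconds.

Computing each delay:
  i=0: min(500*4^0, 777670) = 500
  i=1: min(500*4^1, 777670) = 2000
  i=2: min(500*4^2, 777670) = 8000
  i=3: min(500*4^3, 777670) = 32000
  i=4: min(500*4^4, 777670) = 128000
  i=5: min(500*4^5, 777670) = 512000
  i=6: min(500*4^6, 777670) = 777670
  i=7: min(500*4^7, 777670) = 777670
  i=8: min(500*4^8, 777670) = 777670
  i=9: min(500*4^9, 777670) = 777670

Answer: 500 2000 8000 32000 128000 512000 777670 777670 777670 777670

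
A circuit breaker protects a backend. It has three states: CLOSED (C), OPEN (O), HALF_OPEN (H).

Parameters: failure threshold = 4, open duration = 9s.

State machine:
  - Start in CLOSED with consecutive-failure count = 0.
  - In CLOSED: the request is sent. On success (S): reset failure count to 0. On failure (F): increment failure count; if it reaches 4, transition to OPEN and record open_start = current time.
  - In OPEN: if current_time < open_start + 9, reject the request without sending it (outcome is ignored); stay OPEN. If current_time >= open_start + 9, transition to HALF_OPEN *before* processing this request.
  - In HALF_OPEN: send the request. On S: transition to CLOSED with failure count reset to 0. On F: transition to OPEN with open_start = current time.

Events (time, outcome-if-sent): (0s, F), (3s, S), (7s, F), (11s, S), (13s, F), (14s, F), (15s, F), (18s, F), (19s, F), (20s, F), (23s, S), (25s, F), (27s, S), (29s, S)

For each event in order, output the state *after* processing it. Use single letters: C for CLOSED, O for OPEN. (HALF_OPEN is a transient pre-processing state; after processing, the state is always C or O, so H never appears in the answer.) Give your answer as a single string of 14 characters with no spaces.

State after each event:
  event#1 t=0s outcome=F: state=CLOSED
  event#2 t=3s outcome=S: state=CLOSED
  event#3 t=7s outcome=F: state=CLOSED
  event#4 t=11s outcome=S: state=CLOSED
  event#5 t=13s outcome=F: state=CLOSED
  event#6 t=14s outcome=F: state=CLOSED
  event#7 t=15s outcome=F: state=CLOSED
  event#8 t=18s outcome=F: state=OPEN
  event#9 t=19s outcome=F: state=OPEN
  event#10 t=20s outcome=F: state=OPEN
  event#11 t=23s outcome=S: state=OPEN
  event#12 t=25s outcome=F: state=OPEN
  event#13 t=27s outcome=S: state=CLOSED
  event#14 t=29s outcome=S: state=CLOSED

Answer: CCCCCCCOOOOOCC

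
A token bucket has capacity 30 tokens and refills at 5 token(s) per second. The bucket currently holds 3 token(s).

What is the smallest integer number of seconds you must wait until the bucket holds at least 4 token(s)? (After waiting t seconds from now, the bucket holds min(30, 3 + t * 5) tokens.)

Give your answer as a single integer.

Answer: 1

Derivation:
Need 3 + t * 5 >= 4, so t >= 1/5.
Smallest integer t = ceil(1/5) = 1.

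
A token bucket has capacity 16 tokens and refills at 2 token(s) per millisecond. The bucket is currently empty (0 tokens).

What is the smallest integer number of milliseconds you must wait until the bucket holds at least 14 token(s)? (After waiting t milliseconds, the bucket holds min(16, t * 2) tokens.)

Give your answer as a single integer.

Need t * 2 >= 14, so t >= 14/2.
Smallest integer t = ceil(14/2) = 7.

Answer: 7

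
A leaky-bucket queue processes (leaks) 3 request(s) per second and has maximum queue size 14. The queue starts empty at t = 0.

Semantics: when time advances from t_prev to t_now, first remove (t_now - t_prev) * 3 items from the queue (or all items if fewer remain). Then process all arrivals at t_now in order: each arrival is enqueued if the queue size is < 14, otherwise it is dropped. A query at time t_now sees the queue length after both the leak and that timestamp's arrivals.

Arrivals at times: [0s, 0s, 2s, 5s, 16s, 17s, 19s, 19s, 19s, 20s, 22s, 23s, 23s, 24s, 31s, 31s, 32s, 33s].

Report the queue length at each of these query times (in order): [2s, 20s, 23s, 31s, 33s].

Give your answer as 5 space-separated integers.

Queue lengths at query times:
  query t=2s: backlog = 1
  query t=20s: backlog = 1
  query t=23s: backlog = 2
  query t=31s: backlog = 2
  query t=33s: backlog = 1

Answer: 1 1 2 2 1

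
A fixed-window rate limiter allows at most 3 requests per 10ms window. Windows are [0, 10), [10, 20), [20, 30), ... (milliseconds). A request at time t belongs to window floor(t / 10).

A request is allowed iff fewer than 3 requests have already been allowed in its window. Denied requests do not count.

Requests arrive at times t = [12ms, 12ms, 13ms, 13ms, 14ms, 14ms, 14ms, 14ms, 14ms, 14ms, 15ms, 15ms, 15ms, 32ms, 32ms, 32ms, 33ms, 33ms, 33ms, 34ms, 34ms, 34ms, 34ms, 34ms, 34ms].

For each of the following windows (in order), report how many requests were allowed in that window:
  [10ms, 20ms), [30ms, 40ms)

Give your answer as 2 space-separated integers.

Answer: 3 3

Derivation:
Processing requests:
  req#1 t=12ms (window 1): ALLOW
  req#2 t=12ms (window 1): ALLOW
  req#3 t=13ms (window 1): ALLOW
  req#4 t=13ms (window 1): DENY
  req#5 t=14ms (window 1): DENY
  req#6 t=14ms (window 1): DENY
  req#7 t=14ms (window 1): DENY
  req#8 t=14ms (window 1): DENY
  req#9 t=14ms (window 1): DENY
  req#10 t=14ms (window 1): DENY
  req#11 t=15ms (window 1): DENY
  req#12 t=15ms (window 1): DENY
  req#13 t=15ms (window 1): DENY
  req#14 t=32ms (window 3): ALLOW
  req#15 t=32ms (window 3): ALLOW
  req#16 t=32ms (window 3): ALLOW
  req#17 t=33ms (window 3): DENY
  req#18 t=33ms (window 3): DENY
  req#19 t=33ms (window 3): DENY
  req#20 t=34ms (window 3): DENY
  req#21 t=34ms (window 3): DENY
  req#22 t=34ms (window 3): DENY
  req#23 t=34ms (window 3): DENY
  req#24 t=34ms (window 3): DENY
  req#25 t=34ms (window 3): DENY

Allowed counts by window: 3 3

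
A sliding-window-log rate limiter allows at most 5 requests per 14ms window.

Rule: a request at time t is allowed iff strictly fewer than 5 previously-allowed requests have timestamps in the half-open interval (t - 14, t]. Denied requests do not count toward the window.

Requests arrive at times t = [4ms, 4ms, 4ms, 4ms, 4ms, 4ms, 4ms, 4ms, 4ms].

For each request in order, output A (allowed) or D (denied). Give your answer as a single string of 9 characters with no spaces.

Tracking allowed requests in the window:
  req#1 t=4ms: ALLOW
  req#2 t=4ms: ALLOW
  req#3 t=4ms: ALLOW
  req#4 t=4ms: ALLOW
  req#5 t=4ms: ALLOW
  req#6 t=4ms: DENY
  req#7 t=4ms: DENY
  req#8 t=4ms: DENY
  req#9 t=4ms: DENY

Answer: AAAAADDDD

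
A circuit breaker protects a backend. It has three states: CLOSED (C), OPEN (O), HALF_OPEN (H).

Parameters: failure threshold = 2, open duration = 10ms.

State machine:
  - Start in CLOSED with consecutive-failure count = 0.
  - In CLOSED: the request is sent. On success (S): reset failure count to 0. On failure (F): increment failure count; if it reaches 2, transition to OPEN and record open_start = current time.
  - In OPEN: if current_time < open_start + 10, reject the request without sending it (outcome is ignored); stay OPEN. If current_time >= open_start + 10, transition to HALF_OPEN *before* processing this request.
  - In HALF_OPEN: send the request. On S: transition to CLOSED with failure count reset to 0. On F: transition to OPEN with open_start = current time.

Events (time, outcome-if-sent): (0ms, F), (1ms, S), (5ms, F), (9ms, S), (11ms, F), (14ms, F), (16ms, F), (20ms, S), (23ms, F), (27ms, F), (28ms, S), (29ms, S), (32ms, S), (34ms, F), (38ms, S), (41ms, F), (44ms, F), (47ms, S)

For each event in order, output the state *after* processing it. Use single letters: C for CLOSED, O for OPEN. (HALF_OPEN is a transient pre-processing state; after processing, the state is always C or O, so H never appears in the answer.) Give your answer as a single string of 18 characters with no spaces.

State after each event:
  event#1 t=0ms outcome=F: state=CLOSED
  event#2 t=1ms outcome=S: state=CLOSED
  event#3 t=5ms outcome=F: state=CLOSED
  event#4 t=9ms outcome=S: state=CLOSED
  event#5 t=11ms outcome=F: state=CLOSED
  event#6 t=14ms outcome=F: state=OPEN
  event#7 t=16ms outcome=F: state=OPEN
  event#8 t=20ms outcome=S: state=OPEN
  event#9 t=23ms outcome=F: state=OPEN
  event#10 t=27ms outcome=F: state=OPEN
  event#11 t=28ms outcome=S: state=OPEN
  event#12 t=29ms outcome=S: state=OPEN
  event#13 t=32ms outcome=S: state=OPEN
  event#14 t=34ms outcome=F: state=OPEN
  event#15 t=38ms outcome=S: state=CLOSED
  event#16 t=41ms outcome=F: state=CLOSED
  event#17 t=44ms outcome=F: state=OPEN
  event#18 t=47ms outcome=S: state=OPEN

Answer: CCCCCOOOOOOOOOCCOO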